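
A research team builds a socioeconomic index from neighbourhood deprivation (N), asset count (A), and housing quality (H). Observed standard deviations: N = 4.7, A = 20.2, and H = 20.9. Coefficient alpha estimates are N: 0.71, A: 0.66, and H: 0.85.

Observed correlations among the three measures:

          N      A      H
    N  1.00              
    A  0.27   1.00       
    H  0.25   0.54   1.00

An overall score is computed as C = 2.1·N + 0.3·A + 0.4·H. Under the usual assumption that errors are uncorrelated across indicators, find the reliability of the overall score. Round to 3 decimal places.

0.846

Var(C) = 2.1²·4.7² + 0.3²·20.2² + 0.4²·20.9² + 2·[0.63·4.7·20.2·0.27 + 0.84·4.7·20.9·0.25 + 0.12·20.2·20.9·0.54] = 204.03 + 128.27 = 332.3.
With uncorrelated errors the cross-covariances are all true-score covariance, so they carry over unchanged; only the diagonal terms shrink to ρᵢσᵢ².
True-score variance = [2.1²·4.7²·0.71 + 0.3²·20.2²·0.66 + 0.4²·20.9²·0.85] + 128.27 = 152.81 + 128.27 = 281.079.
Reliability = 281.079 / 332.3 = 0.846.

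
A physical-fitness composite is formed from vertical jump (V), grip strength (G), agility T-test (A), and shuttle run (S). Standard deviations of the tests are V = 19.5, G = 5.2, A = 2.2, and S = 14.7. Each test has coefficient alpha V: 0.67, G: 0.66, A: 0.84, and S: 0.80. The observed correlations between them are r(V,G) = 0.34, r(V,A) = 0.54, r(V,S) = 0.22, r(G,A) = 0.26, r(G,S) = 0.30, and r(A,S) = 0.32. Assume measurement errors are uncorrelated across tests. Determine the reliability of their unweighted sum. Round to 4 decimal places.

Var(V+G+A+S) = 19.5² + 5.2² + 2.2² + 14.7² + 2·[19.5·5.2·0.34 + 19.5·2.2·0.54 + 19.5·14.7·0.22 + 5.2·2.2·0.26 + 5.2·14.7·0.30 + 2.2·14.7·0.32] = 628.22 + 313.92 = 942.14.
With uncorrelated errors the cross-covariances are all true-score covariance, so they carry over unchanged; only the diagonal terms shrink to ρᵢσᵢ².
True-score variance = [19.5²·0.67 + 5.2²·0.66 + 2.2²·0.84 + 14.7²·0.80] + 313.92 = 449.551 + 313.92 = 763.472.
Reliability = 763.472 / 942.14 = 0.8104.

0.8104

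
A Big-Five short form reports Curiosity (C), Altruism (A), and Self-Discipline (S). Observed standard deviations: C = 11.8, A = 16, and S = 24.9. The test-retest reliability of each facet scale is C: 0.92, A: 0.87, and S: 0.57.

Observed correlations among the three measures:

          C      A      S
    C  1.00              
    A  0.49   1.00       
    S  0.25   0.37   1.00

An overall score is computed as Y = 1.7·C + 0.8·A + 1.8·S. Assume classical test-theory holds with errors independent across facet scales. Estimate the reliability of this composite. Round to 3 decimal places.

Var(Y) = 1.7²·11.8² + 0.8²·16² + 1.8²·24.9² + 2·[1.36·11.8·16·0.49 + 3.06·11.8·24.9·0.25 + 1.44·16·24.9·0.37] = 2575.08 + 1125.71 = 3700.79.
Under uncorrelated errors the observed covariances equal the true-score covariances, so only the own-variance terms attenuate.
True-score variance = [1.7²·11.8²·0.92 + 0.8²·16²·0.87 + 1.8²·24.9²·0.57] + 1125.71 = 1657.79 + 1125.71 = 2783.5.
Reliability = 2783.5 / 3700.79 = 0.752.

0.752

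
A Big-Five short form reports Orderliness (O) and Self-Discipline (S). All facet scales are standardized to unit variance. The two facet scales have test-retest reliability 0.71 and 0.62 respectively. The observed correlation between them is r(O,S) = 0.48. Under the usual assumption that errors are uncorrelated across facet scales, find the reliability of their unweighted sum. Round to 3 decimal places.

Var(O+S) = 2 + 2·[0.48] = 2 + 0.96 = 2.96.
Because errors are independent across components, Cov(Tᵢ,Tⱼ) = Cov(Xᵢ,Xⱼ); the off-diagonal part of the true-score variance is the same as above.
True-score variance = [0.71 + 0.62] + 0.96 = 1.33 + 0.96 = 2.29.
Reliability = 2.29 / 2.96 = 0.774.

0.774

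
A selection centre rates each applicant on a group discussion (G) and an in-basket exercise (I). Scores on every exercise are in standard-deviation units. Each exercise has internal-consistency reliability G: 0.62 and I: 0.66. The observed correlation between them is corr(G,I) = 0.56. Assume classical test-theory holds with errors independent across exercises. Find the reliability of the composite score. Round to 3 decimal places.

Var(G+I) = 2 + 2·[0.56] = 2 + 1.12 = 3.12.
With uncorrelated errors the cross-covariances are all true-score covariance, so they carry over unchanged; only the diagonal terms shrink to ρᵢσᵢ².
True-score variance = [0.62 + 0.66] + 1.12 = 1.28 + 1.12 = 2.4.
Reliability = 2.4 / 3.12 = 0.769.

0.769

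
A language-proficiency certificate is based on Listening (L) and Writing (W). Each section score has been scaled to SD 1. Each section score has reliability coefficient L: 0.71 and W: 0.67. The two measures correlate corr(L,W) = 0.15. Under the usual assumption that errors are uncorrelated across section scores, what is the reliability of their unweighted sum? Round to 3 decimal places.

0.730

Var(L+W) = 2 + 2·[0.15] = 2 + 0.3 = 2.3.
Because errors are independent across components, Cov(Tᵢ,Tⱼ) = Cov(Xᵢ,Xⱼ); the off-diagonal part of the true-score variance is the same as above.
True-score variance = [0.71 + 0.67] + 0.3 = 1.38 + 0.3 = 1.68.
Reliability = 1.68 / 2.3 = 0.730.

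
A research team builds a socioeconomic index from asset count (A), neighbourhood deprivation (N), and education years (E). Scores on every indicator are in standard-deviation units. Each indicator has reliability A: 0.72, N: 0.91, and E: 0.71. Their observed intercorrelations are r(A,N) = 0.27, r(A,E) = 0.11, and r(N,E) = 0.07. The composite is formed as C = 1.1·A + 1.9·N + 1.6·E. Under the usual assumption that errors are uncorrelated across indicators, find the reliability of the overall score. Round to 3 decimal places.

Var(C) = 1.1² + 1.9² + 1.6² + 2·[2.09·0.27 + 1.76·0.11 + 3.04·0.07] = 7.38 + 1.9414 = 9.3214.
Under uncorrelated errors the observed covariances equal the true-score covariances, so only the own-variance terms attenuate.
True-score variance = [1.1²·0.72 + 1.9²·0.91 + 1.6²·0.71] + 1.9414 = 5.9739 + 1.9414 = 7.9153.
Reliability = 7.9153 / 9.3214 = 0.849.

0.849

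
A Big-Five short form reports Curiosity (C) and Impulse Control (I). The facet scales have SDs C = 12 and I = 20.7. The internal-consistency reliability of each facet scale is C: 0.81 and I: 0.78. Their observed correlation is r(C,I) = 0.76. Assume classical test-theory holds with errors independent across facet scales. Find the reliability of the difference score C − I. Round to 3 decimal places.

Var(C−I) = 12² + 20.7² − 2·12·20.7·0.76 = 572.49 − 377.568 = 194.922.
Under uncorrelated errors the observed covariances equal the true-score covariances, so only the own-variance terms attenuate.
True-score variance = [12²·0.81 + 20.7²·0.78] − 377.568 = 450.862 − 377.568 = 73.2942.
Reliability = 73.2942 / 194.922 = 0.376.

0.376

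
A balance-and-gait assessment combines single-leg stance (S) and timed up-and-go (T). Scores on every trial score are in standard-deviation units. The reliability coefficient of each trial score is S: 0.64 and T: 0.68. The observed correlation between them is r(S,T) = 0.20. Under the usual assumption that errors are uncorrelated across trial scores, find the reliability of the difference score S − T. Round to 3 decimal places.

Var(S−T) = 1 + 1 − 2·0.20 = 2 − 0.4 = 1.6.
Because errors are independent across components, Cov(Tᵢ,Tⱼ) = Cov(Xᵢ,Xⱼ); the off-diagonal part of the true-score variance is the same as above.
True-score variance = [0.64 + 0.68] − 0.4 = 1.32 − 0.4 = 0.92.
Reliability = 0.92 / 1.6 = 0.575.

0.575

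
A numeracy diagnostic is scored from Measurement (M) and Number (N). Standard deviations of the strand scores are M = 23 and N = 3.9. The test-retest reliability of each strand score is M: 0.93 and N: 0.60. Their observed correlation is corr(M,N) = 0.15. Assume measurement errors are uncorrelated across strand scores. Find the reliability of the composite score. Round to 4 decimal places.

0.9245

Var(M+N) = 23² + 3.9² + 2·[23·3.9·0.15] = 544.21 + 26.91 = 571.12.
Under uncorrelated errors the observed covariances equal the true-score covariances, so only the own-variance terms attenuate.
True-score variance = [23²·0.93 + 3.9²·0.60] + 26.91 = 501.096 + 26.91 = 528.006.
Reliability = 528.006 / 571.12 = 0.9245.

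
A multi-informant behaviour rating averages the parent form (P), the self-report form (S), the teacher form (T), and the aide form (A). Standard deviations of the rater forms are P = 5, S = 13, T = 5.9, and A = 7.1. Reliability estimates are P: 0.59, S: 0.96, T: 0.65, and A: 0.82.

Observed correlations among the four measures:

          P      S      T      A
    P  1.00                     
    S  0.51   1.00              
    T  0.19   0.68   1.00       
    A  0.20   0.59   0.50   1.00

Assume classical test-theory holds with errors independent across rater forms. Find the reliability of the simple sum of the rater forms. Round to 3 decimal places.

Var(P+S+T+A) = 5² + 13² + 5.9² + 7.1² + 2·[5·13·0.51 + 5·5.9·0.19 + 5·7.1·0.20 + 13·5.9·0.68 + 13·7.1·0.59 + 5.9·7.1·0.50] = 279.22 + 346.826 = 626.046.
Under uncorrelated errors the observed covariances equal the true-score covariances, so only the own-variance terms attenuate.
True-score variance = [5²·0.59 + 13²·0.96 + 5.9²·0.65 + 7.1²·0.82] + 346.826 = 240.953 + 346.826 = 587.779.
Reliability = 587.779 / 626.046 = 0.939.

0.939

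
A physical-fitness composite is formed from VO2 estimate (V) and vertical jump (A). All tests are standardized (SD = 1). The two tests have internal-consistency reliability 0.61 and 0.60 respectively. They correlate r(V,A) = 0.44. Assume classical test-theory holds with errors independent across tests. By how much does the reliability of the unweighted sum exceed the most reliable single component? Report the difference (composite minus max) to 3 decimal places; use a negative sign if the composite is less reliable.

0.116

Var(sum) = 2 + 0.88 = 2.88; true-score variance = 1.21 + 0.88 = 2.09; composite reliability = 0.7257.
Max component reliability = 0.6100.
Difference = 0.7257 − 0.6100 = 0.116.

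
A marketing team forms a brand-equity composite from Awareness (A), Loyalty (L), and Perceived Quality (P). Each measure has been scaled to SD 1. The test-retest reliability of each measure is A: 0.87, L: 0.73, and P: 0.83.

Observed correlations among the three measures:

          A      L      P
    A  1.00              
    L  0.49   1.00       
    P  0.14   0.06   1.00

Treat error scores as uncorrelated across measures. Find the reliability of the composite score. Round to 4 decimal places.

Var(A+L+P) = 3 + 2·[0.49 + 0.14 + 0.06] = 3 + 1.38 = 4.38.
With uncorrelated errors the cross-covariances are all true-score covariance, so they carry over unchanged; only the diagonal terms shrink to ρᵢσᵢ².
True-score variance = [0.87 + 0.73 + 0.83] + 1.38 = 2.43 + 1.38 = 3.81.
Reliability = 3.81 / 4.38 = 0.8699.

0.8699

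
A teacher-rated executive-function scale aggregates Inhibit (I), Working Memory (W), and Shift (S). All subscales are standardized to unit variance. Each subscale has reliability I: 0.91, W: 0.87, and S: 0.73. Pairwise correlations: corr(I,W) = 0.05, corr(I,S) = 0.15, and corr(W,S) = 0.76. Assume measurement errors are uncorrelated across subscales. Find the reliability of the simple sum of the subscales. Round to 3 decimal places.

0.900

Var(I+W+S) = 3 + 2·[0.05 + 0.15 + 0.76] = 3 + 1.92 = 4.92.
With uncorrelated errors the cross-covariances are all true-score covariance, so they carry over unchanged; only the diagonal terms shrink to ρᵢσᵢ².
True-score variance = [0.91 + 0.87 + 0.73] + 1.92 = 2.51 + 1.92 = 4.43.
Reliability = 4.43 / 4.92 = 0.900.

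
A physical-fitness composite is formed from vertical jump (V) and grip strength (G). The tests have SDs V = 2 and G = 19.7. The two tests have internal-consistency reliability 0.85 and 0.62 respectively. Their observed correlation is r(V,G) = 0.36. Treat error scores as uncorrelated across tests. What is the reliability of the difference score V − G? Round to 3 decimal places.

Var(V−G) = 2² + 19.7² − 2·2·19.7·0.36 = 392.09 − 28.368 = 363.722.
With uncorrelated errors the cross-covariances are all true-score covariance, so they carry over unchanged; only the diagonal terms shrink to ρᵢσᵢ².
True-score variance = [2²·0.85 + 19.7²·0.62] − 28.368 = 244.016 − 28.368 = 215.648.
Reliability = 215.648 / 363.722 = 0.593.

0.593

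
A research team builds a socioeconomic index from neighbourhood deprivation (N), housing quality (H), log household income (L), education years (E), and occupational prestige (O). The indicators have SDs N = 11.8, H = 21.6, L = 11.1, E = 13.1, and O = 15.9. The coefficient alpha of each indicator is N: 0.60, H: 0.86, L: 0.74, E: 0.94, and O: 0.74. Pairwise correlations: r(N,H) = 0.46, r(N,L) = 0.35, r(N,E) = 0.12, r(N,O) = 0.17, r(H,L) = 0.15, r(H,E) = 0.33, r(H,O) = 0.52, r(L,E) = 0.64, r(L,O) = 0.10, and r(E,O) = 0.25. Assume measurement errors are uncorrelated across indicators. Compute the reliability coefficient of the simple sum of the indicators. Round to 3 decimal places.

0.909

Var(N+H+L+E+O) = 11.8² + 21.6² + 11.1² + 13.1² + 15.9² + 2·[11.8·21.6·0.46 + 11.8·11.1·0.35 + 11.8·13.1·0.12 + 11.8·15.9·0.17 + 21.6·11.1·0.15 + 21.6·13.1·0.33 + 21.6·15.9·0.52 + 11.1·13.1·0.64 + 11.1·15.9·0.10 + 13.1·15.9·0.25] = 1153.43 + 1368.49 = 2521.92.
Because errors are independent across components, Cov(Tᵢ,Tⱼ) = Cov(Xᵢ,Xⱼ); the off-diagonal part of the true-score variance is the same as above.
True-score variance = [11.8²·0.60 + 21.6²·0.86 + 11.1²·0.74 + 13.1²·0.94 + 15.9²·0.74] + 1368.49 = 924.354 + 1368.49 = 2292.85.
Reliability = 2292.85 / 2521.92 = 0.909.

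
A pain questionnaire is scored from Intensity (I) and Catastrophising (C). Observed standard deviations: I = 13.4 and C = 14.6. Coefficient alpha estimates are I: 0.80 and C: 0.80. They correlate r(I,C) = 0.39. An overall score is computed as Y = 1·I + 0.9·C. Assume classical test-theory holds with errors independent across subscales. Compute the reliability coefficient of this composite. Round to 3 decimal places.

0.856

Var(Y) = 13.4² + 0.9²·14.6² + 2·[0.9·13.4·14.6·0.39] = 352.22 + 137.339 = 489.559.
Under uncorrelated errors the observed covariances equal the true-score covariances, so only the own-variance terms attenuate.
True-score variance = [13.4²·0.80 + 0.9²·14.6²·0.80] + 137.339 = 281.776 + 137.339 = 419.115.
Reliability = 419.115 / 489.559 = 0.856.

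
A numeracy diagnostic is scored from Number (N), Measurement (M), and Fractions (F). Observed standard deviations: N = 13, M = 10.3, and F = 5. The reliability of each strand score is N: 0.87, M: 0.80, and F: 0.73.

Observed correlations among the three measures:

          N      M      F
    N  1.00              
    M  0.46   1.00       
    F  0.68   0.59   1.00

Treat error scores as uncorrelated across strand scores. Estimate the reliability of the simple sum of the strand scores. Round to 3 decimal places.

0.913

Var(N+M+F) = 13² + 10.3² + 5² + 2·[13·10.3·0.46 + 13·5·0.68 + 10.3·5·0.59] = 300.09 + 272.358 = 572.448.
Because errors are independent across components, Cov(Tᵢ,Tⱼ) = Cov(Xᵢ,Xⱼ); the off-diagonal part of the true-score variance is the same as above.
True-score variance = [13²·0.87 + 10.3²·0.80 + 5²·0.73] + 272.358 = 250.152 + 272.358 = 522.51.
Reliability = 522.51 / 572.448 = 0.913.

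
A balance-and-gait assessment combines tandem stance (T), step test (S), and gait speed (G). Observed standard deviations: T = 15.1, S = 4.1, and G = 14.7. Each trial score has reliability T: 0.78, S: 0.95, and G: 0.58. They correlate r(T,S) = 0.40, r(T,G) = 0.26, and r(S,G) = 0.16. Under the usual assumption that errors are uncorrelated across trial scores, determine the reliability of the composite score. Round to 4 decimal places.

0.7803

Var(T+S+G) = 15.1² + 4.1² + 14.7² + 2·[15.1·4.1·0.40 + 15.1·14.7·0.26 + 4.1·14.7·0.16] = 460.91 + 184.239 = 645.149.
With uncorrelated errors the cross-covariances are all true-score covariance, so they carry over unchanged; only the diagonal terms shrink to ρᵢσᵢ².
True-score variance = [15.1²·0.78 + 4.1²·0.95 + 14.7²·0.58] + 184.239 = 319.149 + 184.239 = 503.388.
Reliability = 503.388 / 645.149 = 0.7803.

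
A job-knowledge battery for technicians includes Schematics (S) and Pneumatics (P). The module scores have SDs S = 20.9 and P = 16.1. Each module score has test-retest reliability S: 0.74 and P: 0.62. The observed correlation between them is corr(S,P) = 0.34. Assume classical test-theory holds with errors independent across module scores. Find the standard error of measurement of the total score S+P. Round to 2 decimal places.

Var(total) = 696.02 + 228.813 = 924.833.
True-score variance = 483.95 + 228.813 = 712.763, so reliability = 0.7707.
Error variance = 924.833 − 712.763 = 212.07; SEM = √212.07 = 14.56.

14.56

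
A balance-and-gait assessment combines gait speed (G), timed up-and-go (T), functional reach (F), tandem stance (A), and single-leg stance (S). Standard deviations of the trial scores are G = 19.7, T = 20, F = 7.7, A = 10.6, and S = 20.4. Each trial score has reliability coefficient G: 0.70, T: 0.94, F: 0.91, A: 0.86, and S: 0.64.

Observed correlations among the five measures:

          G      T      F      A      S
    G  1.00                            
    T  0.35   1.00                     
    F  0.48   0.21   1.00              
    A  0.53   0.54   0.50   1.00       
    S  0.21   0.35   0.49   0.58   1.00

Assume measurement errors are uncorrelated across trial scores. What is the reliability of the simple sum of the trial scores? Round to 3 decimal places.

0.904

Var(G+T+F+A+S) = 19.7² + 20² + 7.7² + 10.6² + 20.4² + 2·[19.7·20·0.35 + 19.7·7.7·0.48 + 19.7·10.6·0.53 + 19.7·20.4·0.21 + 20·7.7·0.21 + 20·10.6·0.54 + 20·20.4·0.35 + 7.7·10.6·0.50 + 7.7·20.4·0.49 + 10.6·20.4·0.58] = 1375.9 + 1877.2 = 3253.1.
Because errors are independent across components, Cov(Tᵢ,Tⱼ) = Cov(Xᵢ,Xⱼ); the off-diagonal part of the true-score variance is the same as above.
True-score variance = [19.7²·0.70 + 20²·0.94 + 7.7²·0.91 + 10.6²·0.86 + 20.4²·0.64] + 1877.2 = 1064.59 + 1877.2 = 2941.79.
Reliability = 2941.79 / 3253.1 = 0.904.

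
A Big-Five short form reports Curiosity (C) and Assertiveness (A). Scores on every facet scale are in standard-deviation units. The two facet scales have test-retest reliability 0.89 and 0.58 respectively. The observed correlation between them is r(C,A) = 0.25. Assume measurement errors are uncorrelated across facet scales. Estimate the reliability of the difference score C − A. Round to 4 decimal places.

Var(C−A) = 1 + 1 − 2·0.25 = 2 − 0.5 = 1.5.
Because errors are independent across components, Cov(Tᵢ,Tⱼ) = Cov(Xᵢ,Xⱼ); the off-diagonal part of the true-score variance is the same as above.
True-score variance = [0.89 + 0.58] − 0.5 = 1.47 − 0.5 = 0.97.
Reliability = 0.97 / 1.5 = 0.6467.

0.6467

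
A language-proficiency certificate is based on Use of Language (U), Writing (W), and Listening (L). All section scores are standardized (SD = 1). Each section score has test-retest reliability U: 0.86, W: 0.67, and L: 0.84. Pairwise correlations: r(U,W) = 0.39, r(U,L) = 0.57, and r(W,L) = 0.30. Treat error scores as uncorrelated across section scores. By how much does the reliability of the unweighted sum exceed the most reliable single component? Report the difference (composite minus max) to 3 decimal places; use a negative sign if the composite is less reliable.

Var(sum) = 3 + 2.52 = 5.52; true-score variance = 2.37 + 2.52 = 4.89; composite reliability = 0.8859.
Max component reliability = 0.8600.
Difference = 0.8859 − 0.8600 = 0.026.

0.026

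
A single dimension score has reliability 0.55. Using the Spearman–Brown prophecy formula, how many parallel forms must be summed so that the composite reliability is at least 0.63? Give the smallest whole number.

k ≥ ρ*(1−ρ₁)/(ρ₁(1−ρ*)) = 0.63·0.45 / (0.55·0.37) = 1.393.
Smallest integer k = 2.

2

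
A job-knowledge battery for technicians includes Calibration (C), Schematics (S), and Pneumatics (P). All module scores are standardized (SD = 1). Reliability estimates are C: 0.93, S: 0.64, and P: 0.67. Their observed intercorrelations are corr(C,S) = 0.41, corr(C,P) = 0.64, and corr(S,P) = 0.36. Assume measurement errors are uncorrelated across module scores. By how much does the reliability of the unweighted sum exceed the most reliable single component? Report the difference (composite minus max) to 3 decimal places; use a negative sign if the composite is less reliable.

-0.061

Var(sum) = 3 + 2.82 = 5.82; true-score variance = 2.24 + 2.82 = 5.06; composite reliability = 0.8694.
Max component reliability = 0.9300.
Difference = 0.8694 − 0.9300 = -0.061.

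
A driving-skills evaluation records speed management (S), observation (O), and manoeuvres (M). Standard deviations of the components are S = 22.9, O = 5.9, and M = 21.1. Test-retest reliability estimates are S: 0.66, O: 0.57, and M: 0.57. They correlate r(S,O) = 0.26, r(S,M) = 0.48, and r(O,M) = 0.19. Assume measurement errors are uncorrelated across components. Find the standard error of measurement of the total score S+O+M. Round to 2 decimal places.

Var(total) = 1004.43 + 581.426 = 1585.86.
True-score variance = 619.722 + 581.426 = 1201.15, so reliability = 0.7574.
Error variance = 1585.86 − 1201.15 = 384.708; SEM = √384.708 = 19.61.

19.61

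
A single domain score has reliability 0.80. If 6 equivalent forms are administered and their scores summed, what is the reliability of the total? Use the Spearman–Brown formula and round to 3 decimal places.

ρ_k = kρ / (1 + (k−1)ρ) = 6·0.80 / (1 + 5·0.80) = 4.800 / 5.000 = 0.960.

0.960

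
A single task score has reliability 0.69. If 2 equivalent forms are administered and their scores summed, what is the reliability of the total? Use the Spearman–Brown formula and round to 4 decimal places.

ρ_k = kρ / (1 + (k−1)ρ) = 2·0.69 / (1 + 1·0.69) = 1.380 / 1.690 = 0.8166.

0.8166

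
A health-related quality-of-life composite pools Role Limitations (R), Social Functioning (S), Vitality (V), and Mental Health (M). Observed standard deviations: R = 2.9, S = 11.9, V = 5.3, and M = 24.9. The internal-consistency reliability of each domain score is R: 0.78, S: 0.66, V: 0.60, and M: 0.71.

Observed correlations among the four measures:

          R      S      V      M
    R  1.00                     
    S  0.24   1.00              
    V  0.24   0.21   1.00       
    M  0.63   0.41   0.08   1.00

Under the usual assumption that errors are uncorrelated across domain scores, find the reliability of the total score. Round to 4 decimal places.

0.7997

Var(R+S+V+M) = 2.9² + 11.9² + 5.3² + 24.9² + 2·[2.9·11.9·0.24 + 2.9·5.3·0.24 + 2.9·24.9·0.63 + 11.9·5.3·0.21 + 11.9·24.9·0.41 + 5.3·24.9·0.08] = 798.12 + 405.506 = 1203.63.
Because errors are independent across components, Cov(Tᵢ,Tⱼ) = Cov(Xᵢ,Xⱼ); the off-diagonal part of the true-score variance is the same as above.
True-score variance = [2.9²·0.78 + 11.9²·0.66 + 5.3²·0.60 + 24.9²·0.71] + 405.506 = 557.083 + 405.506 = 962.589.
Reliability = 962.589 / 1203.63 = 0.7997.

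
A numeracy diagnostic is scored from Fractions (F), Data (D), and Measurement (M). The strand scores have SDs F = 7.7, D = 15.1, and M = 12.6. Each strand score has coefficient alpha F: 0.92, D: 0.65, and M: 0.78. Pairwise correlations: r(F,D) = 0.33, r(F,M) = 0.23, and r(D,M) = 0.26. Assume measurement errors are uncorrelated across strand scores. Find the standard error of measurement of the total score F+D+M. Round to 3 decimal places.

Var(total) = 446.06 + 220.303 = 666.363.
True-score variance = 326.586 + 220.303 = 546.889, so reliability = 0.8207.
Error variance = 666.363 − 546.889 = 119.474; SEM = √119.474 = 10.930.

10.930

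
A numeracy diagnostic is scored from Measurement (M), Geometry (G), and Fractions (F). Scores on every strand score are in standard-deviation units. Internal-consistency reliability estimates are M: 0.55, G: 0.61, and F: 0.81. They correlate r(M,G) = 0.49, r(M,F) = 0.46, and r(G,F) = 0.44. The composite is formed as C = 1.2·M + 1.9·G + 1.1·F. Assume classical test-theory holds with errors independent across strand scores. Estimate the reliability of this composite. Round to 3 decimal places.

Var(C) = 1.2² + 1.9² + 1.1² + 2·[2.28·0.49 + 1.32·0.46 + 2.09·0.44] = 6.26 + 5.288 = 11.548.
With uncorrelated errors the cross-covariances are all true-score covariance, so they carry over unchanged; only the diagonal terms shrink to ρᵢσᵢ².
True-score variance = [1.2²·0.55 + 1.9²·0.61 + 1.1²·0.81] + 5.288 = 3.9742 + 5.288 = 9.2622.
Reliability = 9.2622 / 11.548 = 0.802.

0.802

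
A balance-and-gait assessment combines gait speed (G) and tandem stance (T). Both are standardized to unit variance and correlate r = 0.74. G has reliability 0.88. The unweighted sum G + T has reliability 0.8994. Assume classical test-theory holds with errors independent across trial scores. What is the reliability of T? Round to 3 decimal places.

Var(G+T) = 2 + 2·0.74 = 3.480.
True-score variance = ρ_G + ρ_T + 2·0.74, so 0.8994 = (0.88 + ρ_T + 1.48) / 3.480.
ρ_T = 0.8994·3.480 − 0.88 − 1.48 = 0.770.

0.770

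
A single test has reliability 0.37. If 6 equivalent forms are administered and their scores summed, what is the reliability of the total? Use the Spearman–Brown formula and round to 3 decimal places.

0.779

ρ_k = kρ / (1 + (k−1)ρ) = 6·0.37 / (1 + 5·0.37) = 2.220 / 2.850 = 0.779.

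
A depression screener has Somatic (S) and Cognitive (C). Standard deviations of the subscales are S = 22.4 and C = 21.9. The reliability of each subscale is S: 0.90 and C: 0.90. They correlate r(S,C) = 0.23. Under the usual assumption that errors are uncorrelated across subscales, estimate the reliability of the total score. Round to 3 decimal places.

0.919

Var(S+C) = 22.4² + 21.9² + 2·[22.4·21.9·0.23] = 981.37 + 225.658 = 1207.03.
Under uncorrelated errors the observed covariances equal the true-score covariances, so only the own-variance terms attenuate.
True-score variance = [22.4²·0.90 + 21.9²·0.90] + 225.658 = 883.233 + 225.658 = 1108.89.
Reliability = 1108.89 / 1207.03 = 0.919.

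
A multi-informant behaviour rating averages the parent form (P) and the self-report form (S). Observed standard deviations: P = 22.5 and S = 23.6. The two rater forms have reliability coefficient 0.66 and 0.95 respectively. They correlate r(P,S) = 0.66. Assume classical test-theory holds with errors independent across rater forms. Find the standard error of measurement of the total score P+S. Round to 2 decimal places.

Var(total) = 1063.21 + 700.92 = 1764.13.
True-score variance = 863.237 + 700.92 = 1564.16, so reliability = 0.8866.
Error variance = 1764.13 − 1564.16 = 199.973; SEM = √199.973 = 14.14.

14.14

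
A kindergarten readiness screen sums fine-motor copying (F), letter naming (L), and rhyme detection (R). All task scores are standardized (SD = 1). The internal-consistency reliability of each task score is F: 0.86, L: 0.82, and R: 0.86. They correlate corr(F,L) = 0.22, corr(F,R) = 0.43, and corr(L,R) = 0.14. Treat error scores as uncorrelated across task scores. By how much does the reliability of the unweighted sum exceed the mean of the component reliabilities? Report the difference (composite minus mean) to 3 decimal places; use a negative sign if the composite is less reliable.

0.053

Var(sum) = 3 + 1.58 = 4.58; true-score variance = 2.54 + 1.58 = 4.12; composite reliability = 0.8996.
Mean component reliability = 0.8467.
Difference = 0.8996 − 0.8467 = 0.053.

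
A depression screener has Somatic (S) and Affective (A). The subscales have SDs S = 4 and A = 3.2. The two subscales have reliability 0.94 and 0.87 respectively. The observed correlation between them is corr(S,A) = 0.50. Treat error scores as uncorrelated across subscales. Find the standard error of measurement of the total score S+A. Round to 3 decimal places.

1.514

Var(total) = 26.24 + 12.8 = 39.04.
True-score variance = 23.9488 + 12.8 = 36.7488, so reliability = 0.9413.
Error variance = 39.04 − 36.7488 = 2.2912; SEM = √2.2912 = 1.514.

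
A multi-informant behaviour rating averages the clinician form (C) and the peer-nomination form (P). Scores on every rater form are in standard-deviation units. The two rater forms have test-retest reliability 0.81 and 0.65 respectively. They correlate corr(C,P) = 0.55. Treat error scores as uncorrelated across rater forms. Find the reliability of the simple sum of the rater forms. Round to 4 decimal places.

0.8258

Var(C+P) = 2 + 2·[0.55] = 2 + 1.1 = 3.1.
With uncorrelated errors the cross-covariances are all true-score covariance, so they carry over unchanged; only the diagonal terms shrink to ρᵢσᵢ².
True-score variance = [0.81 + 0.65] + 1.1 = 1.46 + 1.1 = 2.56.
Reliability = 2.56 / 3.1 = 0.8258.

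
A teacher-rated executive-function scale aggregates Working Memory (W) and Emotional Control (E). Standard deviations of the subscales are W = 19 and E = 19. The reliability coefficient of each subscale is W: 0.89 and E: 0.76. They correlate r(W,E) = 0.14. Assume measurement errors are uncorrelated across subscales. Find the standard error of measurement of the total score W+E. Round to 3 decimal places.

Var(total) = 722 + 101.08 = 823.08.
True-score variance = 595.65 + 101.08 = 696.73, so reliability = 0.8465.
Error variance = 823.08 − 696.73 = 126.35; SEM = √126.35 = 11.241.

11.241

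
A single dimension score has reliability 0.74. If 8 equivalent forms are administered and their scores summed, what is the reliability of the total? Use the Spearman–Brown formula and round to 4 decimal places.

0.9579

ρ_k = kρ / (1 + (k−1)ρ) = 8·0.74 / (1 + 7·0.74) = 5.920 / 6.180 = 0.9579.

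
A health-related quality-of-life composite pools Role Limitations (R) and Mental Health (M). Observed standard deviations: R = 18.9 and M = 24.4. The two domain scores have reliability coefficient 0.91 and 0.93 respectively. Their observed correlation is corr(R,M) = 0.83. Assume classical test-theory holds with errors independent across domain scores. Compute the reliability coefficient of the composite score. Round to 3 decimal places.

0.957

Var(R+M) = 18.9² + 24.4² + 2·[18.9·24.4·0.83] = 952.57 + 765.526 = 1718.1.
With uncorrelated errors the cross-covariances are all true-score covariance, so they carry over unchanged; only the diagonal terms shrink to ρᵢσᵢ².
True-score variance = [18.9²·0.91 + 24.4²·0.93] + 765.526 = 878.746 + 765.526 = 1644.27.
Reliability = 1644.27 / 1718.1 = 0.957.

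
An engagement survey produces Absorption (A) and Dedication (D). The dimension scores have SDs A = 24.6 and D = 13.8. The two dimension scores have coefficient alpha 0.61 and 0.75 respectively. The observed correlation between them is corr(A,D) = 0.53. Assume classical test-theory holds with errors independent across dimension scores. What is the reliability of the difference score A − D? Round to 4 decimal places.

0.3491

Var(A−D) = 24.6² + 13.8² − 2·24.6·13.8·0.53 = 795.6 − 359.849 = 435.751.
Because errors are independent across components, Cov(Tᵢ,Tⱼ) = Cov(Xᵢ,Xⱼ); the off-diagonal part of the true-score variance is the same as above.
True-score variance = [24.6²·0.61 + 13.8²·0.75] − 359.849 = 511.978 − 359.849 = 152.129.
Reliability = 152.129 / 435.751 = 0.3491.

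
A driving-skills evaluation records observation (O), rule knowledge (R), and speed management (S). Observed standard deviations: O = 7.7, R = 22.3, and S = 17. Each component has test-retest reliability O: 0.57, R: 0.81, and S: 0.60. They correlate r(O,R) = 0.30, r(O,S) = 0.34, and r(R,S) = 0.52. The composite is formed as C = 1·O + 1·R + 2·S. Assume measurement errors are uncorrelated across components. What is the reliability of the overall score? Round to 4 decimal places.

0.7907

Var(C) = 7.7² + 22.3² + 2²·17² + 2·[7.7·22.3·0.30 + 2·7.7·17·0.34 + 2·22.3·17·0.52] = 1712.58 + 1069.58 = 2782.16.
Because errors are independent across components, Cov(Tᵢ,Tⱼ) = Cov(Xᵢ,Xⱼ); the off-diagonal part of the true-score variance is the same as above.
True-score variance = [7.7²·0.57 + 22.3²·0.81 + 2²·17²·0.60] + 1069.58 = 1130.2 + 1069.58 = 2199.78.
Reliability = 2199.78 / 2782.16 = 0.7907.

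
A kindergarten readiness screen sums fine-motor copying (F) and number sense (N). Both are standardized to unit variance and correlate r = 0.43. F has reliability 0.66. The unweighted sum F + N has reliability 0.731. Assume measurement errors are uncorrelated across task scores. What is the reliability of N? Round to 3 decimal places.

0.571

Var(F+N) = 2 + 2·0.43 = 2.860.
True-score variance = ρ_F + ρ_N + 2·0.43, so 0.731 = (0.66 + ρ_N + 0.86) / 2.860.
ρ_N = 0.731·2.860 − 0.66 − 0.86 = 0.571.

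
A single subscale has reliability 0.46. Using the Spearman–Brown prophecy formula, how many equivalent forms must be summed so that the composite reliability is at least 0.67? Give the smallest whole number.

k ≥ ρ*(1−ρ₁)/(ρ₁(1−ρ*)) = 0.67·0.54 / (0.46·0.33) = 2.383.
Smallest integer k = 3.

3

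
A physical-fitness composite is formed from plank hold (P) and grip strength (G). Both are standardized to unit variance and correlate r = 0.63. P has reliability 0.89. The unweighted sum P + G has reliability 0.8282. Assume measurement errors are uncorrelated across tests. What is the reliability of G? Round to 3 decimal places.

0.550

Var(P+G) = 2 + 2·0.63 = 3.260.
True-score variance = ρ_P + ρ_G + 2·0.63, so 0.8282 = (0.89 + ρ_G + 1.26) / 3.260.
ρ_G = 0.8282·3.260 − 0.89 − 1.26 = 0.550.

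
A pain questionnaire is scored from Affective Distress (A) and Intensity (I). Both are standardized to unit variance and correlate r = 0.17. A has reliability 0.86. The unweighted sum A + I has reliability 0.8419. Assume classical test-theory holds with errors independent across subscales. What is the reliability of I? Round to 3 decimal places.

Var(A+I) = 2 + 2·0.17 = 2.340.
True-score variance = ρ_A + ρ_I + 2·0.17, so 0.8419 = (0.86 + ρ_I + 0.34) / 2.340.
ρ_I = 0.8419·2.340 − 0.86 − 0.34 = 0.770.

0.770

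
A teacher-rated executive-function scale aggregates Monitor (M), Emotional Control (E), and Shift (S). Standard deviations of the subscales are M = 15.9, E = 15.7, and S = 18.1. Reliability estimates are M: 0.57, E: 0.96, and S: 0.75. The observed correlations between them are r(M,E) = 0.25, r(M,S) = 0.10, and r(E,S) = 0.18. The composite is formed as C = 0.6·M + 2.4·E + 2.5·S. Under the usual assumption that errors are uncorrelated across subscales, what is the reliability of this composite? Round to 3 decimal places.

0.863

Var(C) = 0.6²·15.9² + 2.4²·15.7² + 2.5²·18.1² + 2·[1.44·15.9·15.7·0.25 + 1.5·15.9·18.1·0.10 + 6·15.7·18.1·0.18] = 3558.36 + 879.878 = 4438.23.
With uncorrelated errors the cross-covariances are all true-score covariance, so they carry over unchanged; only the diagonal terms shrink to ρᵢσᵢ².
True-score variance = [0.6²·15.9²·0.57 + 2.4²·15.7²·0.96 + 2.5²·18.1²·0.75] + 879.878 = 2950.54 + 879.878 = 3830.42.
Reliability = 3830.42 / 4438.23 = 0.863.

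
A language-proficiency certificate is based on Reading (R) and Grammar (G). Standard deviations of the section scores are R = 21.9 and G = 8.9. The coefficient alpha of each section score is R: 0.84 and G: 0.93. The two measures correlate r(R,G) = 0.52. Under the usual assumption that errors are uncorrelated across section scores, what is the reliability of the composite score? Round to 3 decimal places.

0.892

Var(R+G) = 21.9² + 8.9² + 2·[21.9·8.9·0.52] = 558.82 + 202.706 = 761.526.
Because errors are independent across components, Cov(Tᵢ,Tⱼ) = Cov(Xᵢ,Xⱼ); the off-diagonal part of the true-score variance is the same as above.
True-score variance = [21.9²·0.84 + 8.9²·0.93] + 202.706 = 476.538 + 202.706 = 679.244.
Reliability = 679.244 / 761.526 = 0.892.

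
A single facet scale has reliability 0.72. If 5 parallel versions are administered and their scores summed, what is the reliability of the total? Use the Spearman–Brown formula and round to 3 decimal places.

ρ_k = kρ / (1 + (k−1)ρ) = 5·0.72 / (1 + 4·0.72) = 3.600 / 3.880 = 0.928.

0.928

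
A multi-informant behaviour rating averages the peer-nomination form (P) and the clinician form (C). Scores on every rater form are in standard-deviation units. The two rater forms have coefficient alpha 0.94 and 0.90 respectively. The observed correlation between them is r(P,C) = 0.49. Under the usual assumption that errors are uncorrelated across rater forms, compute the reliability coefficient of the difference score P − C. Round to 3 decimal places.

Var(P−C) = 1 + 1 − 2·0.49 = 2 − 0.98 = 1.02.
Because errors are independent across components, Cov(Tᵢ,Tⱼ) = Cov(Xᵢ,Xⱼ); the off-diagonal part of the true-score variance is the same as above.
True-score variance = [0.94 + 0.90] − 0.98 = 1.84 − 0.98 = 0.86.
Reliability = 0.86 / 1.02 = 0.843.

0.843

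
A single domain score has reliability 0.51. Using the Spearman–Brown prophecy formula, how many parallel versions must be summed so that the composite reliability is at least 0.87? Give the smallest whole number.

k ≥ ρ*(1−ρ₁)/(ρ₁(1−ρ*)) = 0.87·0.49 / (0.51·0.13) = 6.430.
Smallest integer k = 7.

7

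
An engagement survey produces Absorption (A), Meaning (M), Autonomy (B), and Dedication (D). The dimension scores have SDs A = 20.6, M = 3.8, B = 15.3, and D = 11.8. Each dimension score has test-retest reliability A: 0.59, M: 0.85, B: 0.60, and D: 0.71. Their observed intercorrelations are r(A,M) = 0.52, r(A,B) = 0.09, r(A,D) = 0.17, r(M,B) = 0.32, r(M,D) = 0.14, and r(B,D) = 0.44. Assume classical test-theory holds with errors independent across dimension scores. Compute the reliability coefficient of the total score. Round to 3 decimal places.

0.750

Var(A+M+B+D) = 20.6² + 3.8² + 15.3² + 11.8² + 2·[20.6·3.8·0.52 + 20.6·15.3·0.09 + 20.6·11.8·0.17 + 3.8·15.3·0.32 + 3.8·11.8·0.14 + 15.3·11.8·0.44] = 812.13 + 429.431 = 1241.56.
Because errors are independent across components, Cov(Tᵢ,Tⱼ) = Cov(Xᵢ,Xⱼ); the off-diagonal part of the true-score variance is the same as above.
True-score variance = [20.6²·0.59 + 3.8²·0.85 + 15.3²·0.60 + 11.8²·0.71] + 429.431 = 501.961 + 429.431 = 931.392.
Reliability = 931.392 / 1241.56 = 0.750.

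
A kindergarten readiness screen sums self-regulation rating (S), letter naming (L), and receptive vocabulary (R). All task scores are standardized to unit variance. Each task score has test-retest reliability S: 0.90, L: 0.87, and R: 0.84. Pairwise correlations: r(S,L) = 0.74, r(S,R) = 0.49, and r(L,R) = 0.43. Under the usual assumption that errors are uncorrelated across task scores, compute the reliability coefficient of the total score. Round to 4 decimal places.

0.9383

Var(S+L+R) = 3 + 2·[0.74 + 0.49 + 0.43] = 3 + 3.32 = 6.32.
With uncorrelated errors the cross-covariances are all true-score covariance, so they carry over unchanged; only the diagonal terms shrink to ρᵢσᵢ².
True-score variance = [0.90 + 0.87 + 0.84] + 3.32 = 2.61 + 3.32 = 5.93.
Reliability = 5.93 / 6.32 = 0.9383.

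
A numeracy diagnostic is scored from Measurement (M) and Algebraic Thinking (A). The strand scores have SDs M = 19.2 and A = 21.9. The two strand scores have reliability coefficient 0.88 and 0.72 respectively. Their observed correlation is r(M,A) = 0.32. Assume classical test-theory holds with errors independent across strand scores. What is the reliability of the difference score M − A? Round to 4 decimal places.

0.6917

Var(M−A) = 19.2² + 21.9² − 2·19.2·21.9·0.32 = 848.25 − 269.107 = 579.143.
With uncorrelated errors the cross-covariances are all true-score covariance, so they carry over unchanged; only the diagonal terms shrink to ρᵢσᵢ².
True-score variance = [19.2²·0.88 + 21.9²·0.72] − 269.107 = 669.722 − 269.107 = 400.615.
Reliability = 400.615 / 579.143 = 0.6917.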